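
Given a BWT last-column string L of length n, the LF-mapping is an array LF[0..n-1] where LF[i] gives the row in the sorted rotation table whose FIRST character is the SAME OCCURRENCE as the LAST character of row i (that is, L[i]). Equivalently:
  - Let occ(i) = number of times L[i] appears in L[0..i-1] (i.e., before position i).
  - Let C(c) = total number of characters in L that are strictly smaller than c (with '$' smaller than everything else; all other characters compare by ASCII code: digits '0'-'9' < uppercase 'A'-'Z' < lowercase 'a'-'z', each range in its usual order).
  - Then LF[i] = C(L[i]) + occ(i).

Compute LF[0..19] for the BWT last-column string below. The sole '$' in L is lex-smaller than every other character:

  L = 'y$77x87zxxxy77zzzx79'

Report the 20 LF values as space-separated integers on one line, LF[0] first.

Answer: 14 0 1 2 9 7 3 16 10 11 12 15 4 5 17 18 19 13 6 8

Derivation:
Char counts: '$':1, '7':6, '8':1, '9':1, 'x':5, 'y':2, 'z':4
C (first-col start): C('$')=0, C('7')=1, C('8')=7, C('9')=8, C('x')=9, C('y')=14, C('z')=16
L[0]='y': occ=0, LF[0]=C('y')+0=14+0=14
L[1]='$': occ=0, LF[1]=C('$')+0=0+0=0
L[2]='7': occ=0, LF[2]=C('7')+0=1+0=1
L[3]='7': occ=1, LF[3]=C('7')+1=1+1=2
L[4]='x': occ=0, LF[4]=C('x')+0=9+0=9
L[5]='8': occ=0, LF[5]=C('8')+0=7+0=7
L[6]='7': occ=2, LF[6]=C('7')+2=1+2=3
L[7]='z': occ=0, LF[7]=C('z')+0=16+0=16
L[8]='x': occ=1, LF[8]=C('x')+1=9+1=10
L[9]='x': occ=2, LF[9]=C('x')+2=9+2=11
L[10]='x': occ=3, LF[10]=C('x')+3=9+3=12
L[11]='y': occ=1, LF[11]=C('y')+1=14+1=15
L[12]='7': occ=3, LF[12]=C('7')+3=1+3=4
L[13]='7': occ=4, LF[13]=C('7')+4=1+4=5
L[14]='z': occ=1, LF[14]=C('z')+1=16+1=17
L[15]='z': occ=2, LF[15]=C('z')+2=16+2=18
L[16]='z': occ=3, LF[16]=C('z')+3=16+3=19
L[17]='x': occ=4, LF[17]=C('x')+4=9+4=13
L[18]='7': occ=5, LF[18]=C('7')+5=1+5=6
L[19]='9': occ=0, LF[19]=C('9')+0=8+0=8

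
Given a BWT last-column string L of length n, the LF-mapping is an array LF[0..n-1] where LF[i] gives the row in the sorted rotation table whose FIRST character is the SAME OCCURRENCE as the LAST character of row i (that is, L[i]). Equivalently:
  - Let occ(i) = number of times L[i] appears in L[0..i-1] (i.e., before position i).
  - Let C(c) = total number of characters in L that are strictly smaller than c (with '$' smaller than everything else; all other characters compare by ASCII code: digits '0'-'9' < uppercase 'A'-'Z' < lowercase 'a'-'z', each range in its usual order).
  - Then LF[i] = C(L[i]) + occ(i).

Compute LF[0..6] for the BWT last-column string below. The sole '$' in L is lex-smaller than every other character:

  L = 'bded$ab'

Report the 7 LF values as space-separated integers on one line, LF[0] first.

Answer: 2 4 6 5 0 1 3

Derivation:
Char counts: '$':1, 'a':1, 'b':2, 'd':2, 'e':1
C (first-col start): C('$')=0, C('a')=1, C('b')=2, C('d')=4, C('e')=6
L[0]='b': occ=0, LF[0]=C('b')+0=2+0=2
L[1]='d': occ=0, LF[1]=C('d')+0=4+0=4
L[2]='e': occ=0, LF[2]=C('e')+0=6+0=6
L[3]='d': occ=1, LF[3]=C('d')+1=4+1=5
L[4]='$': occ=0, LF[4]=C('$')+0=0+0=0
L[5]='a': occ=0, LF[5]=C('a')+0=1+0=1
L[6]='b': occ=1, LF[6]=C('b')+1=2+1=3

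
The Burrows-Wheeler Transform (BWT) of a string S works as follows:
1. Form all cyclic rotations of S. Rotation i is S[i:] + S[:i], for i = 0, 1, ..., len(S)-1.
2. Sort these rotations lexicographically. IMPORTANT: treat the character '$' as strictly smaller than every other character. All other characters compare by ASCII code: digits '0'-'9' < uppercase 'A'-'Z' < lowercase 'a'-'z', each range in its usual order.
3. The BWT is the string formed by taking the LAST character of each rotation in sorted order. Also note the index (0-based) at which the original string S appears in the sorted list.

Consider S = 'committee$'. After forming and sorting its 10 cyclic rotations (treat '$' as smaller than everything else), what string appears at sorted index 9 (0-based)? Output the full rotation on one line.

All 10 rotations (rotation i = S[i:]+S[:i]):
  rot[0] = committee$
  rot[1] = ommittee$c
  rot[2] = mmittee$co
  rot[3] = mittee$com
  rot[4] = ittee$comm
  rot[5] = ttee$commi
  rot[6] = tee$commit
  rot[7] = ee$committ
  rot[8] = e$committe
  rot[9] = $committee
Sorted (with $ < everything):
  sorted[0] = $committee
  sorted[1] = committee$
  sorted[2] = e$committe
  sorted[3] = ee$committ
  sorted[4] = ittee$comm
  sorted[5] = mittee$com
  sorted[6] = mmittee$co
  sorted[7] = ommittee$c
  sorted[8] = tee$commit
  sorted[9] = ttee$commi
sorted[9] = ttee$commi

Answer: ttee$commi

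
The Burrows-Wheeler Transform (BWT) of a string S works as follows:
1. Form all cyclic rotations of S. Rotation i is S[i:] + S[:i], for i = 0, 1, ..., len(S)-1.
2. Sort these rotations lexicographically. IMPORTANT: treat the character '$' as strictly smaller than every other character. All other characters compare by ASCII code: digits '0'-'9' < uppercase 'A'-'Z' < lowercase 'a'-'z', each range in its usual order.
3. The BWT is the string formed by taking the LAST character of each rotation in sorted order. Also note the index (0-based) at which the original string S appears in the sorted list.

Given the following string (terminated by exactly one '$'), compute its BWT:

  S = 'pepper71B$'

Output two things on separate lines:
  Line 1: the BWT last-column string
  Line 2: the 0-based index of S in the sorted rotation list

Answer: B7r1pp$pee
6

Derivation:
All 10 rotations (rotation i = S[i:]+S[:i]):
  rot[0] = pepper71B$
  rot[1] = epper71B$p
  rot[2] = pper71B$pe
  rot[3] = per71B$pep
  rot[4] = er71B$pepp
  rot[5] = r71B$peppe
  rot[6] = 71B$pepper
  rot[7] = 1B$pepper7
  rot[8] = B$pepper71
  rot[9] = $pepper71B
Sorted (with $ < everything):
  sorted[0] = $pepper71B  (last char: 'B')
  sorted[1] = 1B$pepper7  (last char: '7')
  sorted[2] = 71B$pepper  (last char: 'r')
  sorted[3] = B$pepper71  (last char: '1')
  sorted[4] = epper71B$p  (last char: 'p')
  sorted[5] = er71B$pepp  (last char: 'p')
  sorted[6] = pepper71B$  (last char: '$')
  sorted[7] = per71B$pep  (last char: 'p')
  sorted[8] = pper71B$pe  (last char: 'e')
  sorted[9] = r71B$peppe  (last char: 'e')
Last column: B7r1pp$pee
Original string S is at sorted index 6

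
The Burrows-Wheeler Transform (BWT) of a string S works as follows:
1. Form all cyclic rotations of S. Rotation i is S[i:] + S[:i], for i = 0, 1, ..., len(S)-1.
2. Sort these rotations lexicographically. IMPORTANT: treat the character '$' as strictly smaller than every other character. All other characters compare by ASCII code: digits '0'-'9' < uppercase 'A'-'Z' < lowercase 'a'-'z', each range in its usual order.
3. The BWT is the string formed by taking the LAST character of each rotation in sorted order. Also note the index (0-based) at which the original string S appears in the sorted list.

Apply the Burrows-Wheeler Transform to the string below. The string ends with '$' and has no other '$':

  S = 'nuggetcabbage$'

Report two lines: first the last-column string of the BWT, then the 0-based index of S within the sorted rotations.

Answer: ecbbatggagu$en
11

Derivation:
All 14 rotations (rotation i = S[i:]+S[:i]):
  rot[0] = nuggetcabbage$
  rot[1] = uggetcabbage$n
  rot[2] = ggetcabbage$nu
  rot[3] = getcabbage$nug
  rot[4] = etcabbage$nugg
  rot[5] = tcabbage$nugge
  rot[6] = cabbage$nugget
  rot[7] = abbage$nuggetc
  rot[8] = bbage$nuggetca
  rot[9] = bage$nuggetcab
  rot[10] = age$nuggetcabb
  rot[11] = ge$nuggetcabba
  rot[12] = e$nuggetcabbag
  rot[13] = $nuggetcabbage
Sorted (with $ < everything):
  sorted[0] = $nuggetcabbage  (last char: 'e')
  sorted[1] = abbage$nuggetc  (last char: 'c')
  sorted[2] = age$nuggetcabb  (last char: 'b')
  sorted[3] = bage$nuggetcab  (last char: 'b')
  sorted[4] = bbage$nuggetca  (last char: 'a')
  sorted[5] = cabbage$nugget  (last char: 't')
  sorted[6] = e$nuggetcabbag  (last char: 'g')
  sorted[7] = etcabbage$nugg  (last char: 'g')
  sorted[8] = ge$nuggetcabba  (last char: 'a')
  sorted[9] = getcabbage$nug  (last char: 'g')
  sorted[10] = ggetcabbage$nu  (last char: 'u')
  sorted[11] = nuggetcabbage$  (last char: '$')
  sorted[12] = tcabbage$nugge  (last char: 'e')
  sorted[13] = uggetcabbage$n  (last char: 'n')
Last column: ecbbatggagu$en
Original string S is at sorted index 11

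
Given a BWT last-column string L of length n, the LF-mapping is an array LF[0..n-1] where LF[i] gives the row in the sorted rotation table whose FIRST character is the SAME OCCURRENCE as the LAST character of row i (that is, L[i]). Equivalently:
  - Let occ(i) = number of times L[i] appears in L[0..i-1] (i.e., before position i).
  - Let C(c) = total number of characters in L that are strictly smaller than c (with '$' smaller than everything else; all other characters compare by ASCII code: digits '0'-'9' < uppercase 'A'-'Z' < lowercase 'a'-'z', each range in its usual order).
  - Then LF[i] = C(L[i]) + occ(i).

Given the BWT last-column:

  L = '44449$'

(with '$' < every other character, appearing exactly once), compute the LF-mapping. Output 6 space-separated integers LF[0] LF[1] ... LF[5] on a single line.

Char counts: '$':1, '4':4, '9':1
C (first-col start): C('$')=0, C('4')=1, C('9')=5
L[0]='4': occ=0, LF[0]=C('4')+0=1+0=1
L[1]='4': occ=1, LF[1]=C('4')+1=1+1=2
L[2]='4': occ=2, LF[2]=C('4')+2=1+2=3
L[3]='4': occ=3, LF[3]=C('4')+3=1+3=4
L[4]='9': occ=0, LF[4]=C('9')+0=5+0=5
L[5]='$': occ=0, LF[5]=C('$')+0=0+0=0

Answer: 1 2 3 4 5 0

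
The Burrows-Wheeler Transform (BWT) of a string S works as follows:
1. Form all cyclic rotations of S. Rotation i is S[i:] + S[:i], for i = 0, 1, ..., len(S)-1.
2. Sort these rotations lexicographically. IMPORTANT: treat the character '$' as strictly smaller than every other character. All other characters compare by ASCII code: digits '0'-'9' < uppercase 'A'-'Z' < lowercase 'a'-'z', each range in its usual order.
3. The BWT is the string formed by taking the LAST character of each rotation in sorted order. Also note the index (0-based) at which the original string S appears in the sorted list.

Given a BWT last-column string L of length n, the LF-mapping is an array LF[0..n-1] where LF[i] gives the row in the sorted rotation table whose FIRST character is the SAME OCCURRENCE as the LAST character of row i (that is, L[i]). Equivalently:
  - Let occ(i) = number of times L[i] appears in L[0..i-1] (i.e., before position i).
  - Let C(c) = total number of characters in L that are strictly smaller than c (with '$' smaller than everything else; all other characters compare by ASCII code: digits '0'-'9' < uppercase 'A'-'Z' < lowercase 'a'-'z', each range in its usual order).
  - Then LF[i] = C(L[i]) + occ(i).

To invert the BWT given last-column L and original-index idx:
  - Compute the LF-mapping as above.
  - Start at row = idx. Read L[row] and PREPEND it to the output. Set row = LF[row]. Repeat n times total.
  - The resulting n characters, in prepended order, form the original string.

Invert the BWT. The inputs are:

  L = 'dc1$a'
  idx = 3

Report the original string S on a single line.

Answer: c1ad$

Derivation:
LF mapping: 4 3 1 0 2
Walk LF starting at row 3, prepending L[row]:
  step 1: row=3, L[3]='$', prepend. Next row=LF[3]=0
  step 2: row=0, L[0]='d', prepend. Next row=LF[0]=4
  step 3: row=4, L[4]='a', prepend. Next row=LF[4]=2
  step 4: row=2, L[2]='1', prepend. Next row=LF[2]=1
  step 5: row=1, L[1]='c', prepend. Next row=LF[1]=3
Reversed output: c1ad$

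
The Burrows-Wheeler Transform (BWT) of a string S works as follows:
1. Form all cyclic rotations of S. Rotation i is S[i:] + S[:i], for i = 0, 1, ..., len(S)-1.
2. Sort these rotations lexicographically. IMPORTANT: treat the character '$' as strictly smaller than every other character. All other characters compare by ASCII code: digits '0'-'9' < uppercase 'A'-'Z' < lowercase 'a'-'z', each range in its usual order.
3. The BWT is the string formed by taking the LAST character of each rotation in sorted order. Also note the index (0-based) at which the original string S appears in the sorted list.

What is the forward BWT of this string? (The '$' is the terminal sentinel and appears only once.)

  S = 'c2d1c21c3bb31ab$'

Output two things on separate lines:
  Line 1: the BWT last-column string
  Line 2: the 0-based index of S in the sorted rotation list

All 16 rotations (rotation i = S[i:]+S[:i]):
  rot[0] = c2d1c21c3bb31ab$
  rot[1] = 2d1c21c3bb31ab$c
  rot[2] = d1c21c3bb31ab$c2
  rot[3] = 1c21c3bb31ab$c2d
  rot[4] = c21c3bb31ab$c2d1
  rot[5] = 21c3bb31ab$c2d1c
  rot[6] = 1c3bb31ab$c2d1c2
  rot[7] = c3bb31ab$c2d1c21
  rot[8] = 3bb31ab$c2d1c21c
  rot[9] = bb31ab$c2d1c21c3
  rot[10] = b31ab$c2d1c21c3b
  rot[11] = 31ab$c2d1c21c3bb
  rot[12] = 1ab$c2d1c21c3bb3
  rot[13] = ab$c2d1c21c3bb31
  rot[14] = b$c2d1c21c3bb31a
  rot[15] = $c2d1c21c3bb31ab
Sorted (with $ < everything):
  sorted[0] = $c2d1c21c3bb31ab  (last char: 'b')
  sorted[1] = 1ab$c2d1c21c3bb3  (last char: '3')
  sorted[2] = 1c21c3bb31ab$c2d  (last char: 'd')
  sorted[3] = 1c3bb31ab$c2d1c2  (last char: '2')
  sorted[4] = 21c3bb31ab$c2d1c  (last char: 'c')
  sorted[5] = 2d1c21c3bb31ab$c  (last char: 'c')
  sorted[6] = 31ab$c2d1c21c3bb  (last char: 'b')
  sorted[7] = 3bb31ab$c2d1c21c  (last char: 'c')
  sorted[8] = ab$c2d1c21c3bb31  (last char: '1')
  sorted[9] = b$c2d1c21c3bb31a  (last char: 'a')
  sorted[10] = b31ab$c2d1c21c3b  (last char: 'b')
  sorted[11] = bb31ab$c2d1c21c3  (last char: '3')
  sorted[12] = c21c3bb31ab$c2d1  (last char: '1')
  sorted[13] = c2d1c21c3bb31ab$  (last char: '$')
  sorted[14] = c3bb31ab$c2d1c21  (last char: '1')
  sorted[15] = d1c21c3bb31ab$c2  (last char: '2')
Last column: b3d2ccbc1ab31$12
Original string S is at sorted index 13

Answer: b3d2ccbc1ab31$12
13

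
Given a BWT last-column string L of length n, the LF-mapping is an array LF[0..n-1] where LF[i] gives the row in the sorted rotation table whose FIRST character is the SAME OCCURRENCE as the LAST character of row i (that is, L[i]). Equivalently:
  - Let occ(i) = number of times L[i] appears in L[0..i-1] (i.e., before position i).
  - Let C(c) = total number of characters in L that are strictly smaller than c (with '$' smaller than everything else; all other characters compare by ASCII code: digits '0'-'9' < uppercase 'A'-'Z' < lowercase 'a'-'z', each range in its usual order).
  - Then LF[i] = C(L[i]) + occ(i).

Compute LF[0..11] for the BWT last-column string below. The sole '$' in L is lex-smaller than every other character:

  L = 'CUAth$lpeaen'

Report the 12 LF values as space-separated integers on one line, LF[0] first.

Char counts: '$':1, 'A':1, 'C':1, 'U':1, 'a':1, 'e':2, 'h':1, 'l':1, 'n':1, 'p':1, 't':1
C (first-col start): C('$')=0, C('A')=1, C('C')=2, C('U')=3, C('a')=4, C('e')=5, C('h')=7, C('l')=8, C('n')=9, C('p')=10, C('t')=11
L[0]='C': occ=0, LF[0]=C('C')+0=2+0=2
L[1]='U': occ=0, LF[1]=C('U')+0=3+0=3
L[2]='A': occ=0, LF[2]=C('A')+0=1+0=1
L[3]='t': occ=0, LF[3]=C('t')+0=11+0=11
L[4]='h': occ=0, LF[4]=C('h')+0=7+0=7
L[5]='$': occ=0, LF[5]=C('$')+0=0+0=0
L[6]='l': occ=0, LF[6]=C('l')+0=8+0=8
L[7]='p': occ=0, LF[7]=C('p')+0=10+0=10
L[8]='e': occ=0, LF[8]=C('e')+0=5+0=5
L[9]='a': occ=0, LF[9]=C('a')+0=4+0=4
L[10]='e': occ=1, LF[10]=C('e')+1=5+1=6
L[11]='n': occ=0, LF[11]=C('n')+0=9+0=9

Answer: 2 3 1 11 7 0 8 10 5 4 6 9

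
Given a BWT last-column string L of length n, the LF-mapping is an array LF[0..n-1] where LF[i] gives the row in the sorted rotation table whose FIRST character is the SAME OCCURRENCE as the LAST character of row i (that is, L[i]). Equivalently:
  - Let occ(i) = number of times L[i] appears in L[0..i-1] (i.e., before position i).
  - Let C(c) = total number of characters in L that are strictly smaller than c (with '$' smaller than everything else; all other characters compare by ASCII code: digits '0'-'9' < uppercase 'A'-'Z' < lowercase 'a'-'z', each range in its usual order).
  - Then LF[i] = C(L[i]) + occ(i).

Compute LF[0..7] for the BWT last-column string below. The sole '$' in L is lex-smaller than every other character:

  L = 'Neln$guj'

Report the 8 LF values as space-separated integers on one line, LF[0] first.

Answer: 1 2 5 6 0 3 7 4

Derivation:
Char counts: '$':1, 'N':1, 'e':1, 'g':1, 'j':1, 'l':1, 'n':1, 'u':1
C (first-col start): C('$')=0, C('N')=1, C('e')=2, C('g')=3, C('j')=4, C('l')=5, C('n')=6, C('u')=7
L[0]='N': occ=0, LF[0]=C('N')+0=1+0=1
L[1]='e': occ=0, LF[1]=C('e')+0=2+0=2
L[2]='l': occ=0, LF[2]=C('l')+0=5+0=5
L[3]='n': occ=0, LF[3]=C('n')+0=6+0=6
L[4]='$': occ=0, LF[4]=C('$')+0=0+0=0
L[5]='g': occ=0, LF[5]=C('g')+0=3+0=3
L[6]='u': occ=0, LF[6]=C('u')+0=7+0=7
L[7]='j': occ=0, LF[7]=C('j')+0=4+0=4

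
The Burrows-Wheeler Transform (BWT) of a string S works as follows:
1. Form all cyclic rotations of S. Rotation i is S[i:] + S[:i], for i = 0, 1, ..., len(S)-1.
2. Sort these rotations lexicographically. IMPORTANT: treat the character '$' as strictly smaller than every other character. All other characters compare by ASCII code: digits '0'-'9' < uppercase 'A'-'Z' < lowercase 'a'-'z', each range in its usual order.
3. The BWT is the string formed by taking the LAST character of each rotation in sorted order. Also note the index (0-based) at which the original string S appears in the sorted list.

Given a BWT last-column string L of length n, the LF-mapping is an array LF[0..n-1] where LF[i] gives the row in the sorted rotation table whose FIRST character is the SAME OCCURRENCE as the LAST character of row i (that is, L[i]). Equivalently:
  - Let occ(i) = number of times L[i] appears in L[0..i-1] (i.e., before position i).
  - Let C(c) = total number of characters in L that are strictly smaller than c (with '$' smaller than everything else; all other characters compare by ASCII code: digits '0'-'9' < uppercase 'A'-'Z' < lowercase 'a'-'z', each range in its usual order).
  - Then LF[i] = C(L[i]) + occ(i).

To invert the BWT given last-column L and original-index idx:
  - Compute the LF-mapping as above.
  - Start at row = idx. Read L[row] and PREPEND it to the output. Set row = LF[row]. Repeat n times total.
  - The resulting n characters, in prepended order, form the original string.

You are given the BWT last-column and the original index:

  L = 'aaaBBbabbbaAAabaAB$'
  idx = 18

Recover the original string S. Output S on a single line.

Answer: bbBBAbaAaaBbaAaaba$

Derivation:
LF mapping: 7 8 9 4 5 14 10 15 16 17 11 1 2 12 18 13 3 6 0
Walk LF starting at row 18, prepending L[row]:
  step 1: row=18, L[18]='$', prepend. Next row=LF[18]=0
  step 2: row=0, L[0]='a', prepend. Next row=LF[0]=7
  step 3: row=7, L[7]='b', prepend. Next row=LF[7]=15
  step 4: row=15, L[15]='a', prepend. Next row=LF[15]=13
  step 5: row=13, L[13]='a', prepend. Next row=LF[13]=12
  step 6: row=12, L[12]='A', prepend. Next row=LF[12]=2
  step 7: row=2, L[2]='a', prepend. Next row=LF[2]=9
  step 8: row=9, L[9]='b', prepend. Next row=LF[9]=17
  step 9: row=17, L[17]='B', prepend. Next row=LF[17]=6
  step 10: row=6, L[6]='a', prepend. Next row=LF[6]=10
  step 11: row=10, L[10]='a', prepend. Next row=LF[10]=11
  step 12: row=11, L[11]='A', prepend. Next row=LF[11]=1
  step 13: row=1, L[1]='a', prepend. Next row=LF[1]=8
  step 14: row=8, L[8]='b', prepend. Next row=LF[8]=16
  step 15: row=16, L[16]='A', prepend. Next row=LF[16]=3
  step 16: row=3, L[3]='B', prepend. Next row=LF[3]=4
  step 17: row=4, L[4]='B', prepend. Next row=LF[4]=5
  step 18: row=5, L[5]='b', prepend. Next row=LF[5]=14
  step 19: row=14, L[14]='b', prepend. Next row=LF[14]=18
Reversed output: bbBBAbaAaaBbaAaaba$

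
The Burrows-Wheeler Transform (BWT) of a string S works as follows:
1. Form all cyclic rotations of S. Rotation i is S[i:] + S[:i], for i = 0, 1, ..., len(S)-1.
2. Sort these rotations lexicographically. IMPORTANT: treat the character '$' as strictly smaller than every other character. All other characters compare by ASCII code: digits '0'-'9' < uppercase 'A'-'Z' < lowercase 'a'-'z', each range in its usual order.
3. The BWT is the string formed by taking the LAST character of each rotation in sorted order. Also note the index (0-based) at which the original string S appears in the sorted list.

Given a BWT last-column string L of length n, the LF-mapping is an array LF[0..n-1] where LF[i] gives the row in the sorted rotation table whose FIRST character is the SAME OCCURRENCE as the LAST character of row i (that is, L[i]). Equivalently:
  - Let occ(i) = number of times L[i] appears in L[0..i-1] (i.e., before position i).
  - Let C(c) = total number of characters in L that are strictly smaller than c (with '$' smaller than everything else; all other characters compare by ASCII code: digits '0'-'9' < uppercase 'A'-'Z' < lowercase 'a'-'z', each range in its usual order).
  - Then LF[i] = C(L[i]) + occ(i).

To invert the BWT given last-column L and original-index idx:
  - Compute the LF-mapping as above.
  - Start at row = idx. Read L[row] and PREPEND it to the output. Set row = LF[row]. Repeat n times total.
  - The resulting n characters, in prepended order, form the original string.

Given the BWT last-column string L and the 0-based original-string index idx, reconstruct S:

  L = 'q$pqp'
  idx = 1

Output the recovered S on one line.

Answer: ppqq$

Derivation:
LF mapping: 3 0 1 4 2
Walk LF starting at row 1, prepending L[row]:
  step 1: row=1, L[1]='$', prepend. Next row=LF[1]=0
  step 2: row=0, L[0]='q', prepend. Next row=LF[0]=3
  step 3: row=3, L[3]='q', prepend. Next row=LF[3]=4
  step 4: row=4, L[4]='p', prepend. Next row=LF[4]=2
  step 5: row=2, L[2]='p', prepend. Next row=LF[2]=1
Reversed output: ppqq$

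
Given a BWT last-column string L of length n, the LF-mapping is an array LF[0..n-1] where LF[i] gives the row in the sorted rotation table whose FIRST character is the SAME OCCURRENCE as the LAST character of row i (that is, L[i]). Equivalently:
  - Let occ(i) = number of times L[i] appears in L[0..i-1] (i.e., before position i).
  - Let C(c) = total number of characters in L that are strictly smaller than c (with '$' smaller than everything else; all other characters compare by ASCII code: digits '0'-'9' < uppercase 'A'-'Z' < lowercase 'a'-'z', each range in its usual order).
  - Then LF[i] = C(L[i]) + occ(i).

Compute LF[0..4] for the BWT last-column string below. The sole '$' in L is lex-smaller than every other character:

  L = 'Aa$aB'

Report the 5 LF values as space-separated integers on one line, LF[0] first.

Answer: 1 3 0 4 2

Derivation:
Char counts: '$':1, 'A':1, 'B':1, 'a':2
C (first-col start): C('$')=0, C('A')=1, C('B')=2, C('a')=3
L[0]='A': occ=0, LF[0]=C('A')+0=1+0=1
L[1]='a': occ=0, LF[1]=C('a')+0=3+0=3
L[2]='$': occ=0, LF[2]=C('$')+0=0+0=0
L[3]='a': occ=1, LF[3]=C('a')+1=3+1=4
L[4]='B': occ=0, LF[4]=C('B')+0=2+0=2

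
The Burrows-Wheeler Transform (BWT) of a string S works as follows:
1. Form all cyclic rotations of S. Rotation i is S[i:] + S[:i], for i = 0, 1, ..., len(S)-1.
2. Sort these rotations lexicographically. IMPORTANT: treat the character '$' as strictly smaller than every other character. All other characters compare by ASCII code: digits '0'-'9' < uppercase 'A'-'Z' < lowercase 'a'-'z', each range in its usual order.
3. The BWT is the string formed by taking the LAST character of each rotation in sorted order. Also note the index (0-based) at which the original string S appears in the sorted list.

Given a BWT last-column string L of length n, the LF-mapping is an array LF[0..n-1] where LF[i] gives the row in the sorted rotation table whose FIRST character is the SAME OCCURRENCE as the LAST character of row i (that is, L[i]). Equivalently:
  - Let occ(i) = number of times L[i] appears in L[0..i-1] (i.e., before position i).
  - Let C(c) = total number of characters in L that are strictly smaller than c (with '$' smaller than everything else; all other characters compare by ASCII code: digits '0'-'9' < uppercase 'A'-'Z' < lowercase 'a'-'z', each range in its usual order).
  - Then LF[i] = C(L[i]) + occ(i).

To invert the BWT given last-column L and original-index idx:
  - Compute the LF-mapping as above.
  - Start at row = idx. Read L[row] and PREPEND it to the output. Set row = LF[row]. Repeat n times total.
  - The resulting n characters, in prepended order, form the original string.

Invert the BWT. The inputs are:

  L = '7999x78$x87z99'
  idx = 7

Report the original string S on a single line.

Answer: 9789x979zx897$

Derivation:
LF mapping: 1 6 7 8 11 2 4 0 12 5 3 13 9 10
Walk LF starting at row 7, prepending L[row]:
  step 1: row=7, L[7]='$', prepend. Next row=LF[7]=0
  step 2: row=0, L[0]='7', prepend. Next row=LF[0]=1
  step 3: row=1, L[1]='9', prepend. Next row=LF[1]=6
  step 4: row=6, L[6]='8', prepend. Next row=LF[6]=4
  step 5: row=4, L[4]='x', prepend. Next row=LF[4]=11
  step 6: row=11, L[11]='z', prepend. Next row=LF[11]=13
  step 7: row=13, L[13]='9', prepend. Next row=LF[13]=10
  step 8: row=10, L[10]='7', prepend. Next row=LF[10]=3
  step 9: row=3, L[3]='9', prepend. Next row=LF[3]=8
  step 10: row=8, L[8]='x', prepend. Next row=LF[8]=12
  step 11: row=12, L[12]='9', prepend. Next row=LF[12]=9
  step 12: row=9, L[9]='8', prepend. Next row=LF[9]=5
  step 13: row=5, L[5]='7', prepend. Next row=LF[5]=2
  step 14: row=2, L[2]='9', prepend. Next row=LF[2]=7
Reversed output: 9789x979zx897$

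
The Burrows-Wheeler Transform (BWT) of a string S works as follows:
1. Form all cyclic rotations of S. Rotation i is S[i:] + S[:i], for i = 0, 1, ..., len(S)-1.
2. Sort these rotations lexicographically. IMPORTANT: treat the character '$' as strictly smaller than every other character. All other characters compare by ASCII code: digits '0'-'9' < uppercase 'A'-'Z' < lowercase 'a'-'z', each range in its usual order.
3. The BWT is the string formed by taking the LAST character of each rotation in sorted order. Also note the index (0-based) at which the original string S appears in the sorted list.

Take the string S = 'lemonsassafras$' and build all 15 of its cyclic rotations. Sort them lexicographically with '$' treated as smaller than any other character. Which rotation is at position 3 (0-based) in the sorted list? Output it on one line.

All 15 rotations (rotation i = S[i:]+S[:i]):
  rot[0] = lemonsassafras$
  rot[1] = emonsassafras$l
  rot[2] = monsassafras$le
  rot[3] = onsassafras$lem
  rot[4] = nsassafras$lemo
  rot[5] = sassafras$lemon
  rot[6] = assafras$lemons
  rot[7] = ssafras$lemonsa
  rot[8] = safras$lemonsas
  rot[9] = afras$lemonsass
  rot[10] = fras$lemonsassa
  rot[11] = ras$lemonsassaf
  rot[12] = as$lemonsassafr
  rot[13] = s$lemonsassafra
  rot[14] = $lemonsassafras
Sorted (with $ < everything):
  sorted[0] = $lemonsassafras
  sorted[1] = afras$lemonsass
  sorted[2] = as$lemonsassafr
  sorted[3] = assafras$lemons
  sorted[4] = emonsassafras$l
  sorted[5] = fras$lemonsassa
  sorted[6] = lemonsassafras$
  sorted[7] = monsassafras$le
  sorted[8] = nsassafras$lemo
  sorted[9] = onsassafras$lem
  sorted[10] = ras$lemonsassaf
  sorted[11] = s$lemonsassafra
  sorted[12] = safras$lemonsas
  sorted[13] = sassafras$lemon
  sorted[14] = ssafras$lemonsa
sorted[3] = assafras$lemons

Answer: assafras$lemons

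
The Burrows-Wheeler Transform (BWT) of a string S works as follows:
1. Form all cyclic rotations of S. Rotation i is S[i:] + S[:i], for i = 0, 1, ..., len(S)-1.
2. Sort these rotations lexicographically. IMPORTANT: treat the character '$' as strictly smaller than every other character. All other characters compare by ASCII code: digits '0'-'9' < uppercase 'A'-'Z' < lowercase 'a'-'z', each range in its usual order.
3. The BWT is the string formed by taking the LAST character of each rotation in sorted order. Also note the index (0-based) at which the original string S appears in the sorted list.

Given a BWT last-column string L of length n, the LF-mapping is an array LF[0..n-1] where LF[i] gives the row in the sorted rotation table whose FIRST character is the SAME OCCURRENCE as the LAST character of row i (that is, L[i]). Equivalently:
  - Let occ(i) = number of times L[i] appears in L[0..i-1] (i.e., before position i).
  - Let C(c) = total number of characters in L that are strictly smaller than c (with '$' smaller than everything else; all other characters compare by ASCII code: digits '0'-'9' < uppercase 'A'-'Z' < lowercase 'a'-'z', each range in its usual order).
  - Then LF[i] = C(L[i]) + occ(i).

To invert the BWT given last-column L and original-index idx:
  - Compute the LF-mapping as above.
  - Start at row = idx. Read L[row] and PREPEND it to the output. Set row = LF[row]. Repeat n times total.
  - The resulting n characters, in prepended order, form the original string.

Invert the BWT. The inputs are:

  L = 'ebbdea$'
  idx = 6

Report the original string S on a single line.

Answer: edbbae$

Derivation:
LF mapping: 5 2 3 4 6 1 0
Walk LF starting at row 6, prepending L[row]:
  step 1: row=6, L[6]='$', prepend. Next row=LF[6]=0
  step 2: row=0, L[0]='e', prepend. Next row=LF[0]=5
  step 3: row=5, L[5]='a', prepend. Next row=LF[5]=1
  step 4: row=1, L[1]='b', prepend. Next row=LF[1]=2
  step 5: row=2, L[2]='b', prepend. Next row=LF[2]=3
  step 6: row=3, L[3]='d', prepend. Next row=LF[3]=4
  step 7: row=4, L[4]='e', prepend. Next row=LF[4]=6
Reversed output: edbbae$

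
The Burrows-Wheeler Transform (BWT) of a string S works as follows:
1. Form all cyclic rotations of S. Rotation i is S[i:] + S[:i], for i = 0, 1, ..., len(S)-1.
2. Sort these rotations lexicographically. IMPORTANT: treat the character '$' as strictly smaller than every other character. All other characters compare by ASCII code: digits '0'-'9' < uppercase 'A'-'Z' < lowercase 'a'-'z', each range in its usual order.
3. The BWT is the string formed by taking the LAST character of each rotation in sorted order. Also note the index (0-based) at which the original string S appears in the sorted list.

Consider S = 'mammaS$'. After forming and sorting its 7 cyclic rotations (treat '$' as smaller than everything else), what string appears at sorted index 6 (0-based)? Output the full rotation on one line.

All 7 rotations (rotation i = S[i:]+S[:i]):
  rot[0] = mammaS$
  rot[1] = ammaS$m
  rot[2] = mmaS$ma
  rot[3] = maS$mam
  rot[4] = aS$mamm
  rot[5] = S$mamma
  rot[6] = $mammaS
Sorted (with $ < everything):
  sorted[0] = $mammaS
  sorted[1] = S$mamma
  sorted[2] = aS$mamm
  sorted[3] = ammaS$m
  sorted[4] = maS$mam
  sorted[5] = mammaS$
  sorted[6] = mmaS$ma
sorted[6] = mmaS$ma

Answer: mmaS$ma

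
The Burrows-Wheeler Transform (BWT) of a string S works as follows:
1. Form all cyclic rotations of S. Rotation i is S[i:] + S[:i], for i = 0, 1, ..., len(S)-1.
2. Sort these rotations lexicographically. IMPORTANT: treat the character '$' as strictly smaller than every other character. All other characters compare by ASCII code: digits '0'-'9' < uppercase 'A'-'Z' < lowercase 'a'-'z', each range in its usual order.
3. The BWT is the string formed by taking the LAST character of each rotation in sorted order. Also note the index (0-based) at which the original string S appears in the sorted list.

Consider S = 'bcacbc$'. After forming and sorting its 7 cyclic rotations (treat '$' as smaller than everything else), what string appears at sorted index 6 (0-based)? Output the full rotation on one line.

All 7 rotations (rotation i = S[i:]+S[:i]):
  rot[0] = bcacbc$
  rot[1] = cacbc$b
  rot[2] = acbc$bc
  rot[3] = cbc$bca
  rot[4] = bc$bcac
  rot[5] = c$bcacb
  rot[6] = $bcacbc
Sorted (with $ < everything):
  sorted[0] = $bcacbc
  sorted[1] = acbc$bc
  sorted[2] = bc$bcac
  sorted[3] = bcacbc$
  sorted[4] = c$bcacb
  sorted[5] = cacbc$b
  sorted[6] = cbc$bca
sorted[6] = cbc$bca

Answer: cbc$bca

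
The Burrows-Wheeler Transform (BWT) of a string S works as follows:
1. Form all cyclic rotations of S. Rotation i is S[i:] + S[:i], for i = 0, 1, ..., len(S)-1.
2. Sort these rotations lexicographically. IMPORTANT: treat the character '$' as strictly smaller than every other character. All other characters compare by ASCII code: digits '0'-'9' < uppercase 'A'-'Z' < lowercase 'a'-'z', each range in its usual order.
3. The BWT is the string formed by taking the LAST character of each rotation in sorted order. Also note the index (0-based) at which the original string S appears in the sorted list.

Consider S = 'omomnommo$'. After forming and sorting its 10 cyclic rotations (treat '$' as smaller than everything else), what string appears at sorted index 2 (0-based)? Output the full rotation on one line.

Answer: mnommo$omo

Derivation:
All 10 rotations (rotation i = S[i:]+S[:i]):
  rot[0] = omomnommo$
  rot[1] = momnommo$o
  rot[2] = omnommo$om
  rot[3] = mnommo$omo
  rot[4] = nommo$omom
  rot[5] = ommo$omomn
  rot[6] = mmo$omomno
  rot[7] = mo$omomnom
  rot[8] = o$omomnomm
  rot[9] = $omomnommo
Sorted (with $ < everything):
  sorted[0] = $omomnommo
  sorted[1] = mmo$omomno
  sorted[2] = mnommo$omo
  sorted[3] = mo$omomnom
  sorted[4] = momnommo$o
  sorted[5] = nommo$omom
  sorted[6] = o$omomnomm
  sorted[7] = ommo$omomn
  sorted[8] = omnommo$om
  sorted[9] = omomnommo$
sorted[2] = mnommo$omo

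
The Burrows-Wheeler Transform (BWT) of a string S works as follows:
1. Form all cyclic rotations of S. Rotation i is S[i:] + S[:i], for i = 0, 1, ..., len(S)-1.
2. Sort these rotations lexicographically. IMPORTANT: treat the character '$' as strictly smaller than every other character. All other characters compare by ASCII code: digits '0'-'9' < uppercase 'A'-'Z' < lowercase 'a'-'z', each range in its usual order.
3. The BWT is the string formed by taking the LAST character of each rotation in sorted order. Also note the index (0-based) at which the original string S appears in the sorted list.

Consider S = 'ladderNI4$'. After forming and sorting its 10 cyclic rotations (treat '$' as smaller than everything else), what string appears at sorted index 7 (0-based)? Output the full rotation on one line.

Answer: erNI4$ladd

Derivation:
All 10 rotations (rotation i = S[i:]+S[:i]):
  rot[0] = ladderNI4$
  rot[1] = adderNI4$l
  rot[2] = dderNI4$la
  rot[3] = derNI4$lad
  rot[4] = erNI4$ladd
  rot[5] = rNI4$ladde
  rot[6] = NI4$ladder
  rot[7] = I4$ladderN
  rot[8] = 4$ladderNI
  rot[9] = $ladderNI4
Sorted (with $ < everything):
  sorted[0] = $ladderNI4
  sorted[1] = 4$ladderNI
  sorted[2] = I4$ladderN
  sorted[3] = NI4$ladder
  sorted[4] = adderNI4$l
  sorted[5] = dderNI4$la
  sorted[6] = derNI4$lad
  sorted[7] = erNI4$ladd
  sorted[8] = ladderNI4$
  sorted[9] = rNI4$ladde
sorted[7] = erNI4$ladd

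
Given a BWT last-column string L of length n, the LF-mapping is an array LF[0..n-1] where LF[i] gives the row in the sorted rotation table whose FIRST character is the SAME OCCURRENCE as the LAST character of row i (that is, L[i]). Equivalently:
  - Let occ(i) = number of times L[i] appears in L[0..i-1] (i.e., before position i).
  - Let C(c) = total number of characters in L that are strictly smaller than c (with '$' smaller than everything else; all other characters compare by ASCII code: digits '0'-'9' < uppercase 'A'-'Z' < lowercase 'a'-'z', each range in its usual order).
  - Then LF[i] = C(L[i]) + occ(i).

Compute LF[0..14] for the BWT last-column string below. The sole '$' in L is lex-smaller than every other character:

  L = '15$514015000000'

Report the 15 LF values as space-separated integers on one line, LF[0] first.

Char counts: '$':1, '0':7, '1':3, '4':1, '5':3
C (first-col start): C('$')=0, C('0')=1, C('1')=8, C('4')=11, C('5')=12
L[0]='1': occ=0, LF[0]=C('1')+0=8+0=8
L[1]='5': occ=0, LF[1]=C('5')+0=12+0=12
L[2]='$': occ=0, LF[2]=C('$')+0=0+0=0
L[3]='5': occ=1, LF[3]=C('5')+1=12+1=13
L[4]='1': occ=1, LF[4]=C('1')+1=8+1=9
L[5]='4': occ=0, LF[5]=C('4')+0=11+0=11
L[6]='0': occ=0, LF[6]=C('0')+0=1+0=1
L[7]='1': occ=2, LF[7]=C('1')+2=8+2=10
L[8]='5': occ=2, LF[8]=C('5')+2=12+2=14
L[9]='0': occ=1, LF[9]=C('0')+1=1+1=2
L[10]='0': occ=2, LF[10]=C('0')+2=1+2=3
L[11]='0': occ=3, LF[11]=C('0')+3=1+3=4
L[12]='0': occ=4, LF[12]=C('0')+4=1+4=5
L[13]='0': occ=5, LF[13]=C('0')+5=1+5=6
L[14]='0': occ=6, LF[14]=C('0')+6=1+6=7

Answer: 8 12 0 13 9 11 1 10 14 2 3 4 5 6 7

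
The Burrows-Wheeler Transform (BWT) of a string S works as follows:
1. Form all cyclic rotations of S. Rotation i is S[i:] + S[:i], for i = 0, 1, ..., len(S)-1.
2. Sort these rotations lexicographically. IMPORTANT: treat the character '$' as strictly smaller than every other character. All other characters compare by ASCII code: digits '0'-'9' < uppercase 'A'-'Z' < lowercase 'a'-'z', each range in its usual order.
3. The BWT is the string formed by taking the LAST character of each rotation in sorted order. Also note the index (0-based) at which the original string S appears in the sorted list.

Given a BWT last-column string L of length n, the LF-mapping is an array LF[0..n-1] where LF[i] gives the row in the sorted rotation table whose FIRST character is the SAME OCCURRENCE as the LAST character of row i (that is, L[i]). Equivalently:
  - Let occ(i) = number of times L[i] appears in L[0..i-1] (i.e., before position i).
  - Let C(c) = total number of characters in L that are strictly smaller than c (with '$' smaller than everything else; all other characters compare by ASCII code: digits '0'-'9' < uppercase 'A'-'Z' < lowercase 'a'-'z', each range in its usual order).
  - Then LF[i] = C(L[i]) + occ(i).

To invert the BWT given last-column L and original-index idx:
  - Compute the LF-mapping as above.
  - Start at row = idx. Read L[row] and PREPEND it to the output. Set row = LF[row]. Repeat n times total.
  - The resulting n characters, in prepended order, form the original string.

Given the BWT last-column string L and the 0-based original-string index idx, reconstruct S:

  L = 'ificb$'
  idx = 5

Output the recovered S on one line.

Answer: icfbi$

Derivation:
LF mapping: 4 3 5 2 1 0
Walk LF starting at row 5, prepending L[row]:
  step 1: row=5, L[5]='$', prepend. Next row=LF[5]=0
  step 2: row=0, L[0]='i', prepend. Next row=LF[0]=4
  step 3: row=4, L[4]='b', prepend. Next row=LF[4]=1
  step 4: row=1, L[1]='f', prepend. Next row=LF[1]=3
  step 5: row=3, L[3]='c', prepend. Next row=LF[3]=2
  step 6: row=2, L[2]='i', prepend. Next row=LF[2]=5
Reversed output: icfbi$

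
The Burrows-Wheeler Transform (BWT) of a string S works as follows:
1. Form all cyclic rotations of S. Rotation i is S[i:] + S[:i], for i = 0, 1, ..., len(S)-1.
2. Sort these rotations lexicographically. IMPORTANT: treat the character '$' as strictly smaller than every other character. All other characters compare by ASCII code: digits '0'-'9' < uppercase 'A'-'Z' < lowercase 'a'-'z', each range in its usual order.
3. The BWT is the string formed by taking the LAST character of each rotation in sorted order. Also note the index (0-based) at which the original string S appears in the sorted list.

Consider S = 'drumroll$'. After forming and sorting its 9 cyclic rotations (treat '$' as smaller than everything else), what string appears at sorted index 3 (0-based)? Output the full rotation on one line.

Answer: ll$drumro

Derivation:
All 9 rotations (rotation i = S[i:]+S[:i]):
  rot[0] = drumroll$
  rot[1] = rumroll$d
  rot[2] = umroll$dr
  rot[3] = mroll$dru
  rot[4] = roll$drum
  rot[5] = oll$drumr
  rot[6] = ll$drumro
  rot[7] = l$drumrol
  rot[8] = $drumroll
Sorted (with $ < everything):
  sorted[0] = $drumroll
  sorted[1] = drumroll$
  sorted[2] = l$drumrol
  sorted[3] = ll$drumro
  sorted[4] = mroll$dru
  sorted[5] = oll$drumr
  sorted[6] = roll$drum
  sorted[7] = rumroll$d
  sorted[8] = umroll$dr
sorted[3] = ll$drumro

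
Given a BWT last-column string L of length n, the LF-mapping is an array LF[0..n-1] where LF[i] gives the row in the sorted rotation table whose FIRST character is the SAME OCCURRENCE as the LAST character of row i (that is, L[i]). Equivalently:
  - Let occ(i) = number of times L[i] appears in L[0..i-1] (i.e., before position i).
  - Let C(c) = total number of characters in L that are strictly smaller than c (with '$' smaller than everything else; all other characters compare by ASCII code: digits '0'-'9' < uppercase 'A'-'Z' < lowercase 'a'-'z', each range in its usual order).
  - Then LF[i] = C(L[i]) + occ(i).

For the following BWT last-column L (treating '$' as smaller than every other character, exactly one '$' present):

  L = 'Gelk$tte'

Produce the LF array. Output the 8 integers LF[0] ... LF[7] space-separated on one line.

Answer: 1 2 5 4 0 6 7 3

Derivation:
Char counts: '$':1, 'G':1, 'e':2, 'k':1, 'l':1, 't':2
C (first-col start): C('$')=0, C('G')=1, C('e')=2, C('k')=4, C('l')=5, C('t')=6
L[0]='G': occ=0, LF[0]=C('G')+0=1+0=1
L[1]='e': occ=0, LF[1]=C('e')+0=2+0=2
L[2]='l': occ=0, LF[2]=C('l')+0=5+0=5
L[3]='k': occ=0, LF[3]=C('k')+0=4+0=4
L[4]='$': occ=0, LF[4]=C('$')+0=0+0=0
L[5]='t': occ=0, LF[5]=C('t')+0=6+0=6
L[6]='t': occ=1, LF[6]=C('t')+1=6+1=7
L[7]='e': occ=1, LF[7]=C('e')+1=2+1=3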